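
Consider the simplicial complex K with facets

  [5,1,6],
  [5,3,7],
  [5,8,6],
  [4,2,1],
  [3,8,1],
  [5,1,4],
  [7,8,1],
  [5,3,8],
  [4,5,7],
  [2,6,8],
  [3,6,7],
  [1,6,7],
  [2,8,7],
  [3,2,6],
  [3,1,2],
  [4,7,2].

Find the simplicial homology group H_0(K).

Take the total order 1 < 2 < 3 < 4 < 5 < 6 < 7 < 8 on the vertex set. Then K (dimension 2) consists of the simplices:

  0-simplices (8): [1], [2], [3], [4], [5], [6], [7], [8]
  1-simplices (24): (24 of them)
  2-simplices (16): [1,2,3], [1,2,4], [1,3,8], [1,4,5], [1,5,6], [1,6,7], [1,7,8], [2,3,6], [2,4,7], [2,6,8], [2,7,8], [3,5,7], [3,5,8], [3,6,7], [4,5,7], [5,6,8]

Hence C_0 ≅ Z^8, C_1 ≅ Z^24, C_2 ≅ Z^16.

Boundary ∂_1: C_1 → C_0 sends each edge [p,q] (with p < q) to q − p. For instance
  ∂[1,2] = [2] − [1].
The resulting 8×24 matrix has rank 7, and its Smith normal form has invariant factors (1,1,1,1,1,1,1).

Boundary ∂_2: C_2 → C_1 acts by ∂[p,q,r] = [q,r] − [p,r] + [p,q]. For instance
  ∂[5,6,8] = [6,8] − [5,8] + [5,6],
  ∂[2,3,6] = [3,6] − [2,6] + [2,3].
As a 24×16 matrix over Z this has rank 15, with invariant factors (1,1,1,1,1,1,1,1,1,1,1,1,1,1,1).

Now H_k = ker ∂_k / im ∂_{k+1}, so:

  H_0: rank C_0 − rank ∂_1 = 8 − 7 = 1, and the invariant factors of ∂_1 are all 1, so H_0 ≅ Z.

(K is a triangulation of the torus T^2.)

H_0 = Z.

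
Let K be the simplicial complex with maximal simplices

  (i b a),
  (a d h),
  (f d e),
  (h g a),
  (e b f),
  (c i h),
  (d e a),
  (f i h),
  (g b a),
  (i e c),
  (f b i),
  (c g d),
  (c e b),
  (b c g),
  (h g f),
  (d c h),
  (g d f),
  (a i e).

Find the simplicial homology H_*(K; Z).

H_0 = Z,  H_1 = Z ⊕ Z/2,  H_2 = 0.

Take the total order a < b < c < d < e < f < g < h < i on the vertex set. Then K (dimension 2) consists of the simplices:

  0-simplices (9): a, b, c, d, e, f, g, h, i
  1-simplices (27): ab, ad, ae, ag, ah, ai, bc, be, bf, bg, bi, cd, ce, cg, ch, ci, de, df, dg, dh, ef, ei, fg, fh, fi, gh, hi
  2-simplices (18): abg, abi, ade, adh, aei, agh, bce, bcg, bef, bfi, cdg, cdh, cei, chi, def, dfg, fgh, fhi

Hence C_0 ≅ Z^9, C_1 ≅ Z^27, C_2 ≅ Z^18.

∂_1: C_1 → C_0 sends each edge [p,q] (with p < q) to q − p.
As a 9×27 matrix over Z this has rank 8, with invariant factors (1,1,1,1,1,1,1,1).

Boundary ∂_2: C_2 → C_1 sends each 2-simplex [p,q,r] to [q,r] − [p,r] + [p,q]. For instance
  ∂bef = ef − bf + be,
  ∂abi = bi − ai + ab.
The resulting 27×18 matrix has rank 18, and its Smith normal form has invariant factors (1,1,1,1,1,1,1,1,1,1,1,1,1,1,1,1,1,2).

Now H_k = ker ∂_k / im ∂_{k+1}, so:

  H_0: rank C_0 − rank ∂_1 = 9 − 8 = 1, and the invariant factors of ∂_1 are all 1, so H_0 ≅ Z.
  H_1: rank ker ∂_1 − rank ∂_2 = (27 − 8) − 18 = 1, and ∂_2 has invariant factor 2 > 1, so H_1 ≅ Z ⊕ Z/2.
  H_2: rank ker ∂_2 − rank ∂_3 = (18 − 18) − 0 = 0, and there is no ∂_3, so H_2 ≅ 0.

(K is a triangulation of the Klein bottle.)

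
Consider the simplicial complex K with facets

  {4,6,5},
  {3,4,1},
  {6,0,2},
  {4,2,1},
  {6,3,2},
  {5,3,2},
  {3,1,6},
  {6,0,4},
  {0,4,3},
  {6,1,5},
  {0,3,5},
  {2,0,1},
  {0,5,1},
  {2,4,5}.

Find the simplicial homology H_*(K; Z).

H_0 ≅ Z,  H_1 ≅ Z^2,  H_2 ≅ Z.

K has 7 vertices, 21 edges, 14 triangles.
rank ∂_0 = 0, rank ∂_1 = 6 ⇒ b_0 = 7 − 0 − 6 = 1; all invariant factors of ∂_1 are 1 so no torsion. So H_0 ≅ Z.
rank ∂_1 = 6, rank ∂_2 = 13 ⇒ b_1 = 21 − 6 − 13 = 2; all invariant factors of ∂_2 are 1 so no torsion. So H_1 ≅ Z^2.
rank ∂_2 = 13, rank ∂_3 = 0 ⇒ b_2 = 14 − 13 − 0 = 1. So H_2 ≅ Z.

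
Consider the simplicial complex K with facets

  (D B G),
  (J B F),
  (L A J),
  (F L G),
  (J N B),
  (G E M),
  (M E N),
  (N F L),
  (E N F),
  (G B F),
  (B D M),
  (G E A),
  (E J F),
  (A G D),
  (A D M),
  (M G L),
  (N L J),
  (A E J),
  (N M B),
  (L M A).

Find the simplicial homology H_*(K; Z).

We work with the vertex ordering A < B < D < E < F < G < J < L < M < N. The simplices of K, each written with vertices in increasing order, are:

  0-simplices (10): A, B, D, E, F, G, J, L, M, N
  1-simplices (30): AD, AE, AG, AJ, AL, AM, BD, BF, BG, BJ, BM, BN, DG, DM, EF, EG, EJ, EM, EN, FG, FJ, FL, FN, GL, GM, JL, JN, LM, LN, MN
  2-simplices (20): ADG, ADM, AEG, AEJ, AJL, ALM, BDG, BDM, BFG, BFJ, BJN, BMN, EFJ, EFN, EGM, EMN, FGL, FLN, GLM, JLN

Hence C_0 ≅ Z^10, C_1 ≅ Z^30, C_2 ≅ Z^20.

Boundary ∂_1: C_1 → C_0 is given by ∂[p,q] = [q] − [p]. For instance
  ∂MN = N − M.
This gives a 10×30 integer matrix of rank 9; reducing to Smith normal form yields diagonal entries (1,1,1,1,1,1,1,1,1).

Boundary ∂_2: C_2 → C_1 maps a triangle to the signed sum of its edges. For instance
  ∂EGM = GM − EM + EG,
  ∂AJL = JL − AL + AJ.
The resulting 30×20 matrix has rank 20, and its Smith normal form has invariant factors (1,1,1,1,1,1,1,1,1,1,1,1,1,1,1,1,1,1,1,2).

From H_k ≅ ker(∂_k) / im(∂_{k+1}) we obtain:

  H_0: rank C_0 − rank ∂_1 = 10 − 9 = 1, and the invariant factors of ∂_1 are all 1, so H_0 ≅ Z.
  H_1: rank ker ∂_1 − rank ∂_2 = (30 − 9) − 20 = 1, and ∂_2 has invariant factor 2 > 1, so H_1 ≅ Z ⊕ Z/2Z.
  H_2: rank ker ∂_2 − rank ∂_3 = (20 − 20) − 0 = 0, and there is no ∂_3, so H_2 ≅ 0.

(K is a triangulation of the Klein bottle.)

H_0 ≅ Z,  H_1 ≅ Z ⊕ Z/2Z,  H_2 = 0.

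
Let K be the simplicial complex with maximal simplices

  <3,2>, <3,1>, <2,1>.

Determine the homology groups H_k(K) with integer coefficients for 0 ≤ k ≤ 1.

Take the total order 1 < 2 < 3 on the vertex set. Then K (dimension 1) consists of the simplices:

  0-simplices (3): [1], [2], [3]
  1-simplices (3): [1,2], [1,3], [2,3]

giving chain groups C_0 ≅ Z^3, C_1 ≅ Z^3.

Boundary ∂_1: C_1 → C_0 maps an edge to its endpoints' difference, ∂[p,q] = q − p. For instance
  ∂[2,3] = [3] − [2].
This gives a 3×3 integer matrix of rank 2; reducing to Smith normal form yields diagonal entries (1,1).

Now H_k = ker ∂_k / im ∂_{k+1}, so:

  H_0: rank C_0 − rank ∂_1 = 3 − 2 = 1, and the invariant factors of ∂_1 are all 1, so H_0 ≅ Z.
  H_1: rank ker ∂_1 − rank ∂_2 = (3 − 2) − 0 = 1, and there is no ∂_2, so H_1 ≅ Z.

H_0 ≅ Z,  H_1 ≅ Z.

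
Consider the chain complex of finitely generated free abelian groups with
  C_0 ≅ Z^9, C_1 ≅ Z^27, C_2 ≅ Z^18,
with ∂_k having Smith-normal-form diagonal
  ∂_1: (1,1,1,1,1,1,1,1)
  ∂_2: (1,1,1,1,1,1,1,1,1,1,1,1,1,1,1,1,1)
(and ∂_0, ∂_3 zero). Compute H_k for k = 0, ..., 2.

H_0: b_0 = 9 − 0 − 8 = 1; torsion from ∂_1 factors > 1: none. So H_0 ≅ Z.
H_1: b_1 = 27 − 8 − 17 = 2; torsion from ∂_2 factors > 1: none. So H_1 ≅ Z^2.
H_2: b_2 = 18 − 17 − 0 = 1; torsion from ∂_3 factors > 1: none. So H_2 ≅ Z.

H_0 ≅ Z,  H_1 ≅ Z^2,  H_2 ≅ Z.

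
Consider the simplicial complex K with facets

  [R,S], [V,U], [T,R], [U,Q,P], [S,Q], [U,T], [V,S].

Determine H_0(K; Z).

Fix the vertex order P < Q < R < S < T < U < V and write every simplex with vertices in increasing order. Then dim K = 2 and the simplices of K are:

  0-simplices (7): P, Q, R, S, T, U, V
  1-simplices (9): PQ, PU, QS, QU, RS, RT, SV, TU, UV
  2-simplices (1): PQU

giving chain groups C_0 ≅ Z^7, C_1 ≅ Z^9, C_2 ≅ Z^1.

Boundary ∂_1: C_1 → C_0 is given by ∂[p,q] = [q] − [p]. For instance
  ∂UV = V − U.
This gives a 7×9 integer matrix of rank 6; reducing to Smith normal form yields diagonal entries (1,1,1,1,1,1).

The boundary map ∂_2: C_2 → C_1 acts by ∂[p,q,r] = [q,r] − [p,r] + [p,q]. For instance
  ∂PQU = QU − PU + PQ.
As a 9×1 matrix over Z this has rank 1, with invariant factors (1).

Computing H_k = (kernel of ∂_k) / (image of ∂_{k+1}):

  H_0: rank C_0 − rank ∂_1 = 7 − 6 = 1, and the invariant factors of ∂_1 are all 1, so H_0 ≅ Z.

H_0 ≅ Z.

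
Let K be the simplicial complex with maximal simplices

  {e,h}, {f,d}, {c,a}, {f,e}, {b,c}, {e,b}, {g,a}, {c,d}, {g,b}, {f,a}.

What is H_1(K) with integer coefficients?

Order the vertices as a < b < c < d < e < f < g < h. Listing each simplex with vertices in this order, K has dimension 1 with simplices:

  0-simplices (8): a, b, c, d, e, f, g, h
  1-simplices (10): ac, af, ag, bc, be, bg, cd, df, ef, eh

giving chain groups C_0 ≅ Z^8, C_1 ≅ Z^10.

Boundary ∂_1: C_1 → C_0 sends each edge [p,q] (with p < q) to q − p.
This gives a 8×10 integer matrix of rank 7; reducing to Smith normal form yields diagonal entries (1,1,1,1,1,1,1).

Now H_k = ker ∂_k / im ∂_{k+1}, so:

  H_1: rank ker ∂_1 − rank ∂_2 = (10 − 7) − 0 = 3, and there is no ∂_2, so H_1 ≅ Z^3.

H_1 ≅ Z^3.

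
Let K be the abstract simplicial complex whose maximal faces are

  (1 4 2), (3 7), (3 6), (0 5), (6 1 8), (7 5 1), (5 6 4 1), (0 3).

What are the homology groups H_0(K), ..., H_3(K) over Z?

H_0 ≅ Z,  H_1 ≅ Z^2,  H_2 = 0,  H_3 = 0.

We work with the vertex ordering 0 < 1 < 2 < 3 < 4 < 5 < 6 < 7 < 8. The simplices of K, each written with vertices in increasing order, are:

  0-simplices (9): [0], [1], [2], [3], [4], [5], [6], [7], [8]
  1-simplices (16): [0,3], [0,5], [1,2], [1,4], [1,5], [1,6], [1,7], [1,8], [2,4], [3,6], [3,7], [4,5], [4,6], [5,6], [5,7], [6,8]
  2-simplices (7): [1,2,4], [1,4,5], [1,4,6], [1,5,6], [1,5,7], [1,6,8], [4,5,6]
  3-simplices (1): [1,4,5,6]

giving chain groups C_0 ≅ Z^9, C_1 ≅ Z^16, C_2 ≅ Z^7, C_3 ≅ Z^1.

∂_1: C_1 → C_0 sends each edge [p,q] (with p < q) to q − p. For instance
  ∂[1,7] = [7] − [1].
As a 9×16 matrix over Z this has rank 8, with invariant factors (1,1,1,1,1,1,1,1).

The boundary map ∂_2: C_2 → C_1 sends each 2-simplex [p,q,r] to [q,r] − [p,r] + [p,q]. For instance
  ∂[1,2,4] = [2,4] − [1,4] + [1,2],
  ∂[1,5,7] = [5,7] − [1,7] + [1,5].
The 16×7 boundary matrix has rank 6 and Smith normal form diag(1,1,1,1,1,1).

∂_3: C_3 → C_2 sends each 3-simplex σ to the alternating sum Σ_i (−1)^i (σ with its i-th vertex removed). For instance
  ∂[1,4,5,6] = [4,5,6] − [1,5,6] + [1,4,6] − [1,4,5].
This gives a 7×1 integer matrix of rank 1; reducing to Smith normal form yields diagonal entries (1).

Now H_k = ker ∂_k / im ∂_{k+1}, so:

  H_0: rank C_0 − rank ∂_1 = 9 − 8 = 1, and the invariant factors of ∂_1 are all 1, so H_0 = Z.
  H_1: rank ker ∂_1 − rank ∂_2 = (16 − 8) − 6 = 2, and the invariant factors of ∂_2 are all 1, so H_1 = Z^2.
  H_2: rank ker ∂_2 − rank ∂_3 = (7 − 6) − 1 = 0, and the invariant factors of ∂_3 are all 1, so H_2 = 0.
  H_3: rank ker ∂_3 − rank ∂_4 = (1 − 1) − 0 = 0, and there is no ∂_4, so H_3 = 0.

As a check, the Euler characteristic is 9 − 16 + 7 − 1 = -1, which agrees with 1 − 2 + 0 − 0 = -1.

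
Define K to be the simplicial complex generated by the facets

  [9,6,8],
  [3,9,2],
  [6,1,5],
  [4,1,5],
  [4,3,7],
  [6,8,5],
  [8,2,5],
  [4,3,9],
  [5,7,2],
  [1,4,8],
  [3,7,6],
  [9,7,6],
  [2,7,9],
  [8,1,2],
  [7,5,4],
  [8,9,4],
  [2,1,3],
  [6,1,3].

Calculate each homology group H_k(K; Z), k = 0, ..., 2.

H_0 ≅ Z,  H_1 ≅ Z ⊕ Z_2,  H_2 = 0.

K has 9 vertices, 27 edges, 18 triangles.
rank ∂_0 = 0, rank ∂_1 = 8 ⇒ b_0 = 9 − 0 − 8 = 1; all invariant factors of ∂_1 are 1 so no torsion. So H_0 = Z.
rank ∂_1 = 8, rank ∂_2 = 18 ⇒ b_1 = 27 − 8 − 18 = 1; ∂_2 has invariant factor(s) [2] giving torsion. So H_1 = Z ⊕ Z_2.
rank ∂_2 = 18, rank ∂_3 = 0 ⇒ b_2 = 18 − 18 − 0 = 0. So H_2 = 0.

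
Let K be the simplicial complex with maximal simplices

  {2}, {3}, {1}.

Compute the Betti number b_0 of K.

b_0 = 3.

Take the total order 1 < 2 < 3 on the vertex set. Then K (dimension 0) consists of the simplices:

  0-simplices (3): [1], [2], [3]

Hence C_0 ≅ Z^3.

Now H_k = ker ∂_k / im ∂_{k+1}, so:

  H_0: rank C_0 − rank ∂_1 = 3 − 0 = 3, and there is no ∂_1, so H_0 = Z^3.

Hence the Betti numbers are b_0 = 3.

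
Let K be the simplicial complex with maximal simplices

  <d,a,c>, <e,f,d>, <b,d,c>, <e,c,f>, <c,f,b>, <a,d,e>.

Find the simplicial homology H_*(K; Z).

Order the vertices as a < b < c < d < e < f. Listing each simplex with vertices in this order, K has dimension 2 with simplices:

  0-simplices (6): a, b, c, d, e, f
  1-simplices (12): ac, ad, ae, bc, bd, bf, cd, ce, cf, de, df, ef
  2-simplices (6): acd, ade, bcd, bcf, cef, def

Hence C_0 ≅ Z^6, C_1 ≅ Z^12, C_2 ≅ Z^6.

The boundary map ∂_1: C_1 → C_0 sends each edge [p,q] (with p < q) to q − p. For instance
  ∂ae = e − a.
The 6×12 boundary matrix has rank 5 and Smith normal form diag(1,1,1,1,1).

Boundary ∂_2: C_2 → C_1 maps a triangle to the signed sum of its edges. For instance
  ∂cef = ef − cf + ce,
  ∂ade = de − ae + ad.
As a 12×6 matrix over Z this has rank 6, with invariant factors (1,1,1,1,1,1).

Reading off H_k = ker ∂_k / im ∂_{k+1}:

  H_0: rank C_0 − rank ∂_1 = 6 − 5 = 1, and the invariant factors of ∂_1 are all 1, so H_0 = Z.
  H_1: rank ker ∂_1 − rank ∂_2 = (12 − 5) − 6 = 1, and the invariant factors of ∂_2 are all 1, so H_1 = Z.
  H_2: rank ker ∂_2 − rank ∂_3 = (6 − 6) − 0 = 0, and there is no ∂_3, so H_2 = 0.

As a check, the Euler characteristic is 6 − 12 + 6 = 0, which agrees with 1 − 1 + 0 = 0.
(K is a triangulation of the cylinder S^1 x I.)

H_0 = Z,  H_1 = Z,  H_2 = 0.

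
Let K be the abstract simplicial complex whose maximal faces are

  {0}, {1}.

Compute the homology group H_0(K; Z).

K has 2 vertices.
rank ∂_0 = 0, rank ∂_1 = 0 ⇒ b_0 = 2 − 0 − 0 = 2. So H_0 ≅ Z^2.

H_0 ≅ Z^2.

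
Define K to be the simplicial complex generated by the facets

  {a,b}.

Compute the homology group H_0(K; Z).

H_0 ≅ Z.

Order the vertices as a < b. Listing each simplex with vertices in this order, K has dimension 1 with simplices:

  0-simplices (2): a, b
  1-simplices (1): ab

giving chain groups C_0 ≅ Z^2, C_1 ≅ Z^1.

Boundary ∂_1: C_1 → C_0 maps an edge to its endpoints' difference, ∂[p,q] = q − p.
The resulting 2×1 matrix has rank 1, and its Smith normal form has invariant factors (1).

Computing H_k = (kernel of ∂_k) / (image of ∂_{k+1}):

  H_0: rank C_0 − rank ∂_1 = 2 − 1 = 1, and the invariant factors of ∂_1 are all 1, so H_0 ≅ Z.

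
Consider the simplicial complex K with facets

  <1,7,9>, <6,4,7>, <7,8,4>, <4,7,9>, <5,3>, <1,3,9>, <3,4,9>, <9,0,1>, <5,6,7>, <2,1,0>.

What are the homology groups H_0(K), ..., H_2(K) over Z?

H_0 = Z,  H_1 = Z,  H_2 = 0.

Take the total order 0 < 1 < 2 < 3 < 4 < 5 < 6 < 7 < 8 < 9 on the vertex set. Then K (dimension 2) consists of the simplices:

  0-simplices (10): [0], [1], [2], [3], [4], [5], [6], [7], [8], [9]
  1-simplices (19): [0,1], [0,2], [0,9], [1,2], [1,3], [1,7], [1,9], [3,4], [3,5], [3,9], [4,6], [4,7], [4,8], [4,9], [5,6], [5,7], [6,7], [7,8], [7,9]
  2-simplices (9): [0,1,2], [0,1,9], [1,3,9], [1,7,9], [3,4,9], [4,6,7], [4,7,8], [4,7,9], [5,6,7]

Hence C_0 ≅ Z^10, C_1 ≅ Z^19, C_2 ≅ Z^9.

∂_1: C_1 → C_0 maps an edge to its endpoints' difference, ∂[p,q] = q − p.
As a 10×19 matrix over Z this has rank 9, with invariant factors (1,1,1,1,1,1,1,1,1).

∂_2: C_2 → C_1 acts by ∂[p,q,r] = [q,r] − [p,r] + [p,q]. For instance
  ∂[3,4,9] = [4,9] − [3,9] + [3,4],
  ∂[4,7,9] = [7,9] − [4,9] + [4,7].
The 19×9 boundary matrix has rank 9 and Smith normal form diag(1,1,1,1,1,1,1,1,1).

From H_k ≅ ker(∂_k) / im(∂_{k+1}) we obtain:

  H_0: rank C_0 − rank ∂_1 = 10 − 9 = 1, and the invariant factors of ∂_1 are all 1, so H_0 ≅ Z.
  H_1: rank ker ∂_1 − rank ∂_2 = (19 − 9) − 9 = 1, and the invariant factors of ∂_2 are all 1, so H_1 ≅ Z.
  H_2: rank ker ∂_2 − rank ∂_3 = (9 − 9) − 0 = 0, and there is no ∂_3, so H_2 ≅ 0.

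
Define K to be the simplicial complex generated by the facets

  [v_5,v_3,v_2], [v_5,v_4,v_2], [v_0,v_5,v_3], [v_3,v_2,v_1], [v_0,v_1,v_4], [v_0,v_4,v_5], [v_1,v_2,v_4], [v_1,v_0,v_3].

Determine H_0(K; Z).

K has 6 vertices, 12 edges, 8 triangles.
rank ∂_0 = 0, rank ∂_1 = 5 ⇒ b_0 = 6 − 0 − 5 = 1; all invariant factors of ∂_1 are 1 so no torsion. So H_0 ≅ Z.

H_0 ≅ Z.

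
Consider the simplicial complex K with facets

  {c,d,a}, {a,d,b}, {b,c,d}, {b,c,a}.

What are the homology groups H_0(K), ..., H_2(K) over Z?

K has 4 vertices, 6 edges, 4 triangles.
rank ∂_0 = 0, rank ∂_1 = 3 ⇒ b_0 = 4 − 0 − 3 = 1; all invariant factors of ∂_1 are 1 so no torsion. So H_0 ≅ Z.
rank ∂_1 = 3, rank ∂_2 = 3 ⇒ b_1 = 6 − 3 − 3 = 0; all invariant factors of ∂_2 are 1 so no torsion. So H_1 ≅ 0.
rank ∂_2 = 3, rank ∂_3 = 0 ⇒ b_2 = 4 − 3 − 0 = 1. So H_2 ≅ Z.

H_0 ≅ Z,  H_1 = 0,  H_2 ≅ Z.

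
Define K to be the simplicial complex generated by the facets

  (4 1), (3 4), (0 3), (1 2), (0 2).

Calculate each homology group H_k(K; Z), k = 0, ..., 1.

Fix the vertex order 0 < 1 < 2 < 3 < 4 and write every simplex with vertices in increasing order. Then dim K = 1 and the simplices of K are:

  0-simplices (5): [0], [1], [2], [3], [4]
  1-simplices (5): [0,2], [0,3], [1,2], [1,4], [3,4]

Hence C_0 ≅ Z^5, C_1 ≅ Z^5.

The boundary map ∂_1: C_1 → C_0 maps an edge to its endpoints' difference, ∂[p,q] = q − p. For instance
  ∂[1,2] = [2] − [1].
This gives a 5×5 integer matrix of rank 4; reducing to Smith normal form yields diagonal entries (1,1,1,1).

From H_k ≅ ker(∂_k) / im(∂_{k+1}) we obtain:

  H_0: rank C_0 − rank ∂_1 = 5 − 4 = 1, and the invariant factors of ∂_1 are all 1, so H_0 ≅ Z.
  H_1: rank ker ∂_1 − rank ∂_2 = (5 − 4) − 0 = 1, and there is no ∂_2, so H_1 ≅ Z.

H_0 = Z,  H_1 = Z.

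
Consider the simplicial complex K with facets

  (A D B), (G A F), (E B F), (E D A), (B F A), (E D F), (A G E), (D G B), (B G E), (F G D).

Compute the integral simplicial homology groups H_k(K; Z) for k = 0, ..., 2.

Take the total order A < B < D < E < F < G on the vertex set. Then K (dimension 2) consists of the simplices:

  0-simplices (6): A, B, D, E, F, G
  1-simplices (15): AB, AD, AE, AF, AG, BD, BE, BF, BG, DE, DF, DG, EF, EG, FG
  2-simplices (10): ABD, ABF, ADE, AEG, AFG, BDG, BEF, BEG, DEF, DFG

giving chain groups C_0 ≅ Z^6, C_1 ≅ Z^15, C_2 ≅ Z^10.

∂_1: C_1 → C_0 maps an edge to its endpoints' difference, ∂[p,q] = q − p.
As a 6×15 matrix over Z this has rank 5, with invariant factors (1,1,1,1,1).

∂_2: C_2 → C_1 maps a triangle to the signed sum of its edges. For instance
  ∂DFG = FG − DG + DF,
  ∂ADE = DE − AE + AD.
The 15×10 boundary matrix has rank 10 and Smith normal form diag(1,1,1,1,1,1,1,1,1,2).

Computing H_k = (kernel of ∂_k) / (image of ∂_{k+1}):

  H_0: rank C_0 − rank ∂_1 = 6 − 5 = 1, and the invariant factors of ∂_1 are all 1, so H_0 = Z.
  H_1: rank ker ∂_1 − rank ∂_2 = (15 − 5) − 10 = 0, and ∂_2 has invariant factor 2 > 1, so H_1 = Z/2.
  H_2: rank ker ∂_2 − rank ∂_3 = (10 − 10) − 0 = 0, and there is no ∂_3, so H_2 = 0.

(K is a triangulation of the real projective plane RP^2.)

H_0 = Z,  H_1 = Z/2,  H_2 = 0.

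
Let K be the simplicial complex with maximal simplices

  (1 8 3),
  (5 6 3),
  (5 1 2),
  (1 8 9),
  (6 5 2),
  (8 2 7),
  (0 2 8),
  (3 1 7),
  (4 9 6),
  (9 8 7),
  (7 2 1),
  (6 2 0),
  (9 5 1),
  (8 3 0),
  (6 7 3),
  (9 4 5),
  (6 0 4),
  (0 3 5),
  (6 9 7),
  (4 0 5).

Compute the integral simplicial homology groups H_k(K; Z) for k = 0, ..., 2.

Order the vertices as 0 < 1 < 2 < 3 < 4 < 5 < 6 < 7 < 8 < 9. Listing each simplex with vertices in this order, K has dimension 2 with simplices:

  0-simplices (10): [0], [1], [2], [3], [4], [5], [6], [7], [8], [9]
  1-simplices (30): (30 of them)
  2-simplices (20): (20 of them)

giving chain groups C_0 ≅ Z^10, C_1 ≅ Z^30, C_2 ≅ Z^20.

Boundary ∂_1: C_1 → C_0 sends each edge [p,q] (with p < q) to q − p.
This gives a 10×30 integer matrix of rank 9; reducing to Smith normal form yields diagonal entries (1,1,1,1,1,1,1,1,1).

Boundary ∂_2: C_2 → C_1 acts by ∂[p,q,r] = [q,r] − [p,r] + [p,q]. For instance
  ∂[1,2,5] = [2,5] − [1,5] + [1,2],
  ∂[1,3,7] = [3,7] − [1,7] + [1,3].
This gives a 30×20 integer matrix of rank 20; reducing to Smith normal form yields diagonal entries (1,1,1,1,1,1,1,1,1,1,1,1,1,1,1,1,1,1,1,2).

Reading off H_k = ker ∂_k / im ∂_{k+1}:

  H_0: rank C_0 − rank ∂_1 = 10 − 9 = 1, and the invariant factors of ∂_1 are all 1, so H_0 = Z.
  H_1: rank ker ∂_1 − rank ∂_2 = (30 − 9) − 20 = 1, and ∂_2 has invariant factor 2 > 1, so H_1 = Z ⊕ Z/2Z.
  H_2: rank ker ∂_2 − rank ∂_3 = (20 − 20) − 0 = 0, and there is no ∂_3, so H_2 = 0.

As a check, the Euler characteristic is 10 − 30 + 20 = 0, which agrees with 1 − 1 + 0 = 0.
(K is a triangulation of the Klein bottle.)

H_0 = Z,  H_1 = Z ⊕ Z/2Z,  H_2 = 0.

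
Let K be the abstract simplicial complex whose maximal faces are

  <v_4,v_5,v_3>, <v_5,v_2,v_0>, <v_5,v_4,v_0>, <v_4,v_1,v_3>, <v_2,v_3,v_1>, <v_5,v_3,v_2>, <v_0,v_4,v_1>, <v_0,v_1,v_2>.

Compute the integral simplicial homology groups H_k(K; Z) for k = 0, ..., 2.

H_0 = Z,  H_1 = 0,  H_2 = Z.

Take the total order v_0 < v_1 < v_2 < v_3 < v_4 < v_5 on the vertex set. Then K (dimension 2) consists of the simplices:

  0-simplices (6): [v_0], [v_1], [v_2], [v_3], [v_4], [v_5]
  1-simplices (12): [v_0,v_1], [v_0,v_2], [v_0,v_4], [v_0,v_5], [v_1,v_2], [v_1,v_3], [v_1,v_4], [v_2,v_3], [v_2,v_5], [v_3,v_4], [v_3,v_5], [v_4,v_5]
  2-simplices (8): [v_0,v_1,v_2], [v_0,v_1,v_4], [v_0,v_2,v_5], [v_0,v_4,v_5], [v_1,v_2,v_3], [v_1,v_3,v_4], [v_2,v_3,v_5], [v_3,v_4,v_5]

so the chain groups are C_0 ≅ Z^6, C_1 ≅ Z^12, C_2 ≅ Z^8.

∂_1: C_1 → C_0 sends each edge [p,q] (with p < q) to q − p.
The 6×12 boundary matrix has rank 5 and Smith normal form diag(1,1,1,1,1).

The boundary map ∂_2: C_2 → C_1 acts by ∂[p,q,r] = [q,r] − [p,r] + [p,q]. For instance
  ∂[v_0,v_4,v_5] = [v_4,v_5] − [v_0,v_5] + [v_0,v_4],
  ∂[v_0,v_1,v_2] = [v_1,v_2] − [v_0,v_2] + [v_0,v_1].
As a 12×8 matrix over Z this has rank 7, with invariant factors (1,1,1,1,1,1,1).

Reading off H_k = ker ∂_k / im ∂_{k+1}:

  H_0: rank C_0 − rank ∂_1 = 6 − 5 = 1, and the invariant factors of ∂_1 are all 1, so H_0 ≅ Z.
  H_1: rank ker ∂_1 − rank ∂_2 = (12 − 5) − 7 = 0, and the invariant factors of ∂_2 are all 1, so H_1 ≅ 0.
  H_2: rank ker ∂_2 − rank ∂_3 = (8 − 7) − 0 = 1, and there is no ∂_3, so H_2 ≅ Z.

(K is a triangulation of the 2-sphere S^2.)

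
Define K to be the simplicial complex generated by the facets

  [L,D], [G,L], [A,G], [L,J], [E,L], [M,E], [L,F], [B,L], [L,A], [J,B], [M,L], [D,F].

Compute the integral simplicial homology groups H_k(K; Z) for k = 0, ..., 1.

We work with the vertex ordering A < B < D < E < F < G < J < L < M. The simplices of K, each written with vertices in increasing order, are:

  0-simplices (9): A, B, D, E, F, G, J, L, M
  1-simplices (12): AG, AL, BJ, BL, DF, DL, EL, EM, FL, GL, JL, LM

Hence C_0 ≅ Z^9, C_1 ≅ Z^12.

Boundary ∂_1: C_1 → C_0 is given by ∂[p,q] = [q] − [p]. For instance
  ∂AG = G − A.
The 9×12 boundary matrix has rank 8 and Smith normal form diag(1,1,1,1,1,1,1,1).

Computing H_k = (kernel of ∂_k) / (image of ∂_{k+1}):

  H_0: rank C_0 − rank ∂_1 = 9 − 8 = 1, and the invariant factors of ∂_1 are all 1, so H_0 ≅ Z.
  H_1: rank ker ∂_1 − rank ∂_2 = (12 − 8) − 0 = 4, and there is no ∂_2, so H_1 ≅ Z^4.

As a check, the Euler characteristic is 9 − 12 = -3, which agrees with 1 − 4 = -3.

H_0 = Z,  H_1 = Z^4.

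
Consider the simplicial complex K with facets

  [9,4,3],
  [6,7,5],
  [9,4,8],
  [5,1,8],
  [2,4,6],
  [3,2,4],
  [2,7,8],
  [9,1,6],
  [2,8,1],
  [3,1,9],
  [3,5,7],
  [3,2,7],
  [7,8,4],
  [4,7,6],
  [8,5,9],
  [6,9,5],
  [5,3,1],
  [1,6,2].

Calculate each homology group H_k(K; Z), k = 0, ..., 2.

Fix the vertex order 1 < 2 < 3 < 4 < 5 < 6 < 7 < 8 < 9 and write every simplex with vertices in increasing order. Then dim K = 2 and the simplices of K are:

  0-simplices (9): [1], [2], [3], [4], [5], [6], [7], [8], [9]
  1-simplices (27): (27 of them)
  2-simplices (18): [1,2,6], [1,2,8], [1,3,5], [1,3,9], [1,5,8], [1,6,9], [2,3,4], [2,3,7], [2,4,6], [2,7,8], [3,4,9], [3,5,7], [4,6,7], [4,7,8], [4,8,9], [5,6,7], [5,6,9], [5,8,9]

so the chain groups are C_0 ≅ Z^9, C_1 ≅ Z^27, C_2 ≅ Z^18.

Boundary ∂_1: C_1 → C_0 maps an edge to its endpoints' difference, ∂[p,q] = q − p. For instance
  ∂[5,8] = [8] − [5].
The 9×27 boundary matrix has rank 8 and Smith normal form diag(1,1,1,1,1,1,1,1).

∂_2: C_2 → C_1 acts by ∂[p,q,r] = [q,r] − [p,r] + [p,q]. For instance
  ∂[3,4,9] = [4,9] − [3,9] + [3,4],
  ∂[1,2,6] = [2,6] − [1,6] + [1,2].
This gives a 27×18 integer matrix of rank 18; reducing to Smith normal form yields diagonal entries (1,1,1,1,1,1,1,1,1,1,1,1,1,1,1,1,1,2).

From H_k ≅ ker(∂_k) / im(∂_{k+1}) we obtain:

  H_0: rank C_0 − rank ∂_1 = 9 − 8 = 1, and the invariant factors of ∂_1 are all 1, so H_0 = Z.
  H_1: rank ker ∂_1 − rank ∂_2 = (27 − 8) − 18 = 1, and ∂_2 has invariant factor 2 > 1, so H_1 = Z ⊕ Z/2Z.
  H_2: rank ker ∂_2 − rank ∂_3 = (18 − 18) − 0 = 0, and there is no ∂_3, so H_2 = 0.

H_0 ≅ Z,  H_1 ≅ Z ⊕ Z/2Z,  H_2 = 0.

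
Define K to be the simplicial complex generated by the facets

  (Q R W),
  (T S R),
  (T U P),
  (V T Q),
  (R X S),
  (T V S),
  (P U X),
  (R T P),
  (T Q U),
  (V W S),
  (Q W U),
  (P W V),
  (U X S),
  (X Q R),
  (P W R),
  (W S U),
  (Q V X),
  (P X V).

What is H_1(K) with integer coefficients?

Fix the vertex order P < Q < R < S < T < U < V < W < X and write every simplex with vertices in increasing order. Then dim K = 2 and the simplices of K are:

  0-simplices (9): P, Q, R, S, T, U, V, W, X
  1-simplices (27): PR, PT, PU, PV, PW, PX, QR, QT, QU, QV, QW, QX, RS, RT, RW, RX, ST, SU, SV, SW, SX, TU, TV, UW, UX, VW, VX
  2-simplices (18): PRT, PRW, PTU, PUX, PVW, PVX, QRW, QRX, QTU, QTV, QUW, QVX, RST, RSX, STV, SUW, SUX, SVW

Hence C_0 ≅ Z^9, C_1 ≅ Z^27, C_2 ≅ Z^18.

Boundary ∂_1: C_1 → C_0 maps an edge to its endpoints' difference, ∂[p,q] = q − p. For instance
  ∂SU = U − S.
The resulting 9×27 matrix has rank 8, and its Smith normal form has invariant factors (1,1,1,1,1,1,1,1).

Boundary ∂_2: C_2 → C_1 maps a triangle to the signed sum of its edges. For instance
  ∂PRT = RT − PT + PR,
  ∂SVW = VW − SW + SV.
The 27×18 boundary matrix has rank 17 and Smith normal form diag(1,1,1,1,1,1,1,1,1,1,1,1,1,1,1,1,1).

Now H_k = ker ∂_k / im ∂_{k+1}, so:

  H_1: rank ker ∂_1 − rank ∂_2 = (27 − 8) − 17 = 2, and the invariant factors of ∂_2 are all 1, so H_1 ≅ Z^2.

H_1 = Z^2.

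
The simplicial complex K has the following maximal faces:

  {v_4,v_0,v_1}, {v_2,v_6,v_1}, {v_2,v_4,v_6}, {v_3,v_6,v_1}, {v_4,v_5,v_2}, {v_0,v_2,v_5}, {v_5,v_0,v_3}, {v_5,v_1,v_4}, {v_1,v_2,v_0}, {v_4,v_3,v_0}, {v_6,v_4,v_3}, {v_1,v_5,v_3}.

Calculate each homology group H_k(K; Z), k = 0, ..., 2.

Take the total order v_0 < v_1 < v_2 < v_3 < v_4 < v_5 < v_6 on the vertex set. Then K (dimension 2) consists of the simplices:

  0-simplices (7): [v_0], [v_1], [v_2], [v_3], [v_4], [v_5], [v_6]
  1-simplices (18): (18 of them)
  2-simplices (12): (12 of them)

giving chain groups C_0 ≅ Z^7, C_1 ≅ Z^18, C_2 ≅ Z^12.

The boundary map ∂_1: C_1 → C_0 is given by ∂[p,q] = [q] − [p]. For instance
  ∂[v_2,v_5] = [v_5] − [v_2].
The 7×18 boundary matrix has rank 6 and Smith normal form diag(1,1,1,1,1,1).

Boundary ∂_2: C_2 → C_1 acts by ∂[p,q,r] = [q,r] − [p,r] + [p,q]. For instance
  ∂[v_2,v_4,v_6] = [v_4,v_6] − [v_2,v_6] + [v_2,v_4],
  ∂[v_1,v_2,v_6] = [v_2,v_6] − [v_1,v_6] + [v_1,v_2].
The 18×12 boundary matrix has rank 12 and Smith normal form diag(1,1,1,1,1,1,1,1,1,1,1,2).

From H_k ≅ ker(∂_k) / im(∂_{k+1}) we obtain:

  H_0: rank C_0 − rank ∂_1 = 7 − 6 = 1, and the invariant factors of ∂_1 are all 1, so H_0 ≅ Z.
  H_1: rank ker ∂_1 − rank ∂_2 = (18 − 6) − 12 = 0, and ∂_2 has invariant factor 2 > 1, so H_1 ≅ Z_2.
  H_2: rank ker ∂_2 − rank ∂_3 = (12 − 12) − 0 = 0, and there is no ∂_3, so H_2 ≅ 0.

H_0 = Z,  H_1 = Z_2,  H_2 = 0.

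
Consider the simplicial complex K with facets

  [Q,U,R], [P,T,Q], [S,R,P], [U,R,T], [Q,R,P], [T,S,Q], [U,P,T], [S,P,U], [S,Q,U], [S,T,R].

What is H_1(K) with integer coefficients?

H_1 ≅ Z/2.

Order the vertices as P < Q < R < S < T < U. Listing each simplex with vertices in this order, K has dimension 2 with simplices:

  0-simplices (6): P, Q, R, S, T, U
  1-simplices (15): PQ, PR, PS, PT, PU, QR, QS, QT, QU, RS, RT, RU, ST, SU, TU
  2-simplices (10): PQR, PQT, PRS, PSU, PTU, QRU, QST, QSU, RST, RTU

giving chain groups C_0 ≅ Z^6, C_1 ≅ Z^15, C_2 ≅ Z^10.

Boundary ∂_1: C_1 → C_0 maps an edge to its endpoints' difference, ∂[p,q] = q − p. For instance
  ∂QS = S − Q.
The resulting 6×15 matrix has rank 5, and its Smith normal form has invariant factors (1,1,1,1,1).

∂_2: C_2 → C_1 sends each 2-simplex [p,q,r] to [q,r] − [p,r] + [p,q]. For instance
  ∂PTU = TU − PU + PT,
  ∂QST = ST − QT + QS.
As a 15×10 matrix over Z this has rank 10, with invariant factors (1,1,1,1,1,1,1,1,1,2).

Reading off H_k = ker ∂_k / im ∂_{k+1}:

  H_1: rank ker ∂_1 − rank ∂_2 = (15 − 5) − 10 = 0, and ∂_2 has invariant factor 2 > 1, so H_1 = Z/2.

(K is a triangulation of the real projective plane RP^2.)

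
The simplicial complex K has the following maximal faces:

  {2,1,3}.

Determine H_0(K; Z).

H_0 = Z.

Take the total order 1 < 2 < 3 on the vertex set. Then K (dimension 2) consists of the simplices:

  0-simplices (3): [1], [2], [3]
  1-simplices (3): [1,2], [1,3], [2,3]
  2-simplices (1): [1,2,3]

so the chain groups are C_0 ≅ Z^3, C_1 ≅ Z^3, C_2 ≅ Z^1.

∂_1: C_1 → C_0 is given by ∂[p,q] = [q] − [p]. For instance
  ∂[1,3] = [3] − [1].
As a 3×3 matrix over Z this has rank 2, with invariant factors (1,1).

∂_2: C_2 → C_1 acts by ∂[p,q,r] = [q,r] − [p,r] + [p,q]. For instance
  ∂[1,2,3] = [2,3] − [1,3] + [1,2].
As a 3×1 matrix over Z this has rank 1, with invariant factors (1).

Computing H_k = (kernel of ∂_k) / (image of ∂_{k+1}):

  H_0: rank C_0 − rank ∂_1 = 3 − 2 = 1, and the invariant factors of ∂_1 are all 1, so H_0 = Z.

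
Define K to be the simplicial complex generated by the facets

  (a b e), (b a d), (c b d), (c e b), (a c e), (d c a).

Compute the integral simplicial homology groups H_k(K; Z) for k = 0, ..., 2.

Order the vertices as a < b < c < d < e. Listing each simplex with vertices in this order, K has dimension 2 with simplices:

  0-simplices (5): a, b, c, d, e
  1-simplices (9): ab, ac, ad, ae, bc, bd, be, cd, ce
  2-simplices (6): abd, abe, acd, ace, bcd, bce

Hence C_0 ≅ Z^5, C_1 ≅ Z^9, C_2 ≅ Z^6.

∂_1: C_1 → C_0 maps an edge to its endpoints' difference, ∂[p,q] = q − p. For instance
  ∂be = e − b.
This gives a 5×9 integer matrix of rank 4; reducing to Smith normal form yields diagonal entries (1,1,1,1).

The boundary map ∂_2: C_2 → C_1 maps a triangle to the signed sum of its edges. For instance
  ∂abe = be − ae + ab,
  ∂bcd = cd − bd + bc.
The 9×6 boundary matrix has rank 5 and Smith normal form diag(1,1,1,1,1).

Now H_k = ker ∂_k / im ∂_{k+1}, so:

  H_0: rank C_0 − rank ∂_1 = 5 − 4 = 1, and the invariant factors of ∂_1 are all 1, so H_0 = Z.
  H_1: rank ker ∂_1 − rank ∂_2 = (9 − 4) − 5 = 0, and the invariant factors of ∂_2 are all 1, so H_1 = 0.
  H_2: rank ker ∂_2 − rank ∂_3 = (6 − 5) − 0 = 1, and there is no ∂_3, so H_2 = Z.

(K is a triangulation of the 2-sphere S^2.)

H_0 ≅ Z,  H_1 = 0,  H_2 ≅ Z.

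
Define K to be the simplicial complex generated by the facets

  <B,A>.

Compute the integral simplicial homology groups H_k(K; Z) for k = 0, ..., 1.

H_0 = Z,  H_1 = 0.

Fix the vertex order A < B and write every simplex with vertices in increasing order. Then dim K = 1 and the simplices of K are:

  0-simplices (2): A, B
  1-simplices (1): AB

so the chain groups are C_0 ≅ Z^2, C_1 ≅ Z^1.

The boundary map ∂_1: C_1 → C_0 maps an edge to its endpoints' difference, ∂[p,q] = q − p.
The resulting 2×1 matrix has rank 1, and its Smith normal form has invariant factors (1).

Computing H_k = (kernel of ∂_k) / (image of ∂_{k+1}):

  H_0: rank C_0 − rank ∂_1 = 2 − 1 = 1, and the invariant factors of ∂_1 are all 1, so H_0 ≅ Z.
  H_1: rank ker ∂_1 − rank ∂_2 = (1 − 1) − 0 = 0, and there is no ∂_2, so H_1 ≅ 0.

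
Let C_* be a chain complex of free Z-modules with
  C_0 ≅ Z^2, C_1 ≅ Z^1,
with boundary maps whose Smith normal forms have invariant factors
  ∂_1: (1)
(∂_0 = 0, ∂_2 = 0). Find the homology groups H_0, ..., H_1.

H_0: b_0 = 2 − 0 − 1 = 1; torsion from ∂_1 factors > 1: none. So H_0 ≅ Z.
H_1: b_1 = 1 − 1 − 0 = 0; torsion from ∂_2 factors > 1: none. So H_1 ≅ 0.

H_0 ≅ Z,  H_1 = 0.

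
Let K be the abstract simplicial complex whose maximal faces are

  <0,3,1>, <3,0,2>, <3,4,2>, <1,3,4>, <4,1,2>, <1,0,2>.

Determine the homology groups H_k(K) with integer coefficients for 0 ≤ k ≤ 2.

H_0 = Z,  H_1 = 0,  H_2 = Z.

Order the vertices as 0 < 1 < 2 < 3 < 4. Listing each simplex with vertices in this order, K has dimension 2 with simplices:

  0-simplices (5): [0], [1], [2], [3], [4]
  1-simplices (9): [0,1], [0,2], [0,3], [1,2], [1,3], [1,4], [2,3], [2,4], [3,4]
  2-simplices (6): [0,1,2], [0,1,3], [0,2,3], [1,2,4], [1,3,4], [2,3,4]

Hence C_0 ≅ Z^5, C_1 ≅ Z^9, C_2 ≅ Z^6.

Boundary ∂_1: C_1 → C_0 maps an edge to its endpoints' difference, ∂[p,q] = q − p. For instance
  ∂[1,4] = [4] − [1].
This gives a 5×9 integer matrix of rank 4; reducing to Smith normal form yields diagonal entries (1,1,1,1).

The boundary map ∂_2: C_2 → C_1 sends each 2-simplex [p,q,r] to [q,r] − [p,r] + [p,q]. For instance
  ∂[0,2,3] = [2,3] − [0,3] + [0,2],
  ∂[0,1,2] = [1,2] − [0,2] + [0,1].
The resulting 9×6 matrix has rank 5, and its Smith normal form has invariant factors (1,1,1,1,1).

Computing H_k = (kernel of ∂_k) / (image of ∂_{k+1}):

  H_0: rank C_0 − rank ∂_1 = 5 − 4 = 1, and the invariant factors of ∂_1 are all 1, so H_0 ≅ Z.
  H_1: rank ker ∂_1 − rank ∂_2 = (9 − 4) − 5 = 0, and the invariant factors of ∂_2 are all 1, so H_1 ≅ 0.
  H_2: rank ker ∂_2 − rank ∂_3 = (6 − 5) − 0 = 1, and there is no ∂_3, so H_2 ≅ Z.

As a check, the Euler characteristic is 5 − 9 + 6 = 2, which agrees with 1 − 0 + 1 = 2.
(K is a triangulation of the 2-sphere S^2.)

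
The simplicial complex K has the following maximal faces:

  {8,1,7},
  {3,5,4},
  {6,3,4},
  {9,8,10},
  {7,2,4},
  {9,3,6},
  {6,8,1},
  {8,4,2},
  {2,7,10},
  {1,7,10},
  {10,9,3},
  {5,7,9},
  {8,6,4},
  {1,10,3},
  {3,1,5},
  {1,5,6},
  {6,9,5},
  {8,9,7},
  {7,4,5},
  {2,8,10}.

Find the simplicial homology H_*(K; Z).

H_0 = Z,  H_1 = Z ⊕ Z/2Z,  H_2 = 0.

We work with the vertex ordering 1 < 2 < 3 < 4 < 5 < 6 < 7 < 8 < 9 < 10. The simplices of K, each written with vertices in increasing order, are:

  0-simplices (10): [1], [2], [3], [4], [5], [6], [7], [8], [9], [10]
  1-simplices (30): (30 of them)
  2-simplices (20): (20 of them)

so the chain groups are C_0 ≅ Z^10, C_1 ≅ Z^30, C_2 ≅ Z^20.

∂_1: C_1 → C_0 is given by ∂[p,q] = [q] − [p]. For instance
  ∂[9,10] = [10] − [9].
As a 10×30 matrix over Z this has rank 9, with invariant factors (1,1,1,1,1,1,1,1,1).

∂_2: C_2 → C_1 maps a triangle to the signed sum of its edges. For instance
  ∂[1,5,6] = [5,6] − [1,6] + [1,5],
  ∂[1,6,8] = [6,8] − [1,8] + [1,6].
The resulting 30×20 matrix has rank 20, and its Smith normal form has invariant factors (1,1,1,1,1,1,1,1,1,1,1,1,1,1,1,1,1,1,1,2).

Now H_k = ker ∂_k / im ∂_{k+1}, so:

  H_0: rank C_0 − rank ∂_1 = 10 − 9 = 1, and the invariant factors of ∂_1 are all 1, so H_0 = Z.
  H_1: rank ker ∂_1 − rank ∂_2 = (30 − 9) − 20 = 1, and ∂_2 has invariant factor 2 > 1, so H_1 = Z ⊕ Z/2Z.
  H_2: rank ker ∂_2 − rank ∂_3 = (20 − 20) − 0 = 0, and there is no ∂_3, so H_2 = 0.

As a check, the Euler characteristic is 10 − 30 + 20 = 0, which agrees with 1 − 1 + 0 = 0.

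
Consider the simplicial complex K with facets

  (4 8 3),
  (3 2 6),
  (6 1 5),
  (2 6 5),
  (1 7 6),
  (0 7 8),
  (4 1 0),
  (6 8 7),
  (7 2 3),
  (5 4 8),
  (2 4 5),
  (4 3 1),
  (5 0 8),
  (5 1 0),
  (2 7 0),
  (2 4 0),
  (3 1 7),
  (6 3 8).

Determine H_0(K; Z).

Fix the vertex order 0 < 1 < 2 < 3 < 4 < 5 < 6 < 7 < 8 and write every simplex with vertices in increasing order. Then dim K = 2 and the simplices of K are:

  0-simplices (9): [0], [1], [2], [3], [4], [5], [6], [7], [8]
  1-simplices (27): (27 of them)
  2-simplices (18): [0,1,4], [0,1,5], [0,2,4], [0,2,7], [0,5,8], [0,7,8], [1,3,4], [1,3,7], [1,5,6], [1,6,7], [2,3,6], [2,3,7], [2,4,5], [2,5,6], [3,4,8], [3,6,8], [4,5,8], [6,7,8]

so the chain groups are C_0 ≅ Z^9, C_1 ≅ Z^27, C_2 ≅ Z^18.

The boundary map ∂_1: C_1 → C_0 is given by ∂[p,q] = [q] − [p].
The resulting 9×27 matrix has rank 8, and its Smith normal form has invariant factors (1,1,1,1,1,1,1,1).

The boundary map ∂_2: C_2 → C_1 maps a triangle to the signed sum of its edges. For instance
  ∂[4,5,8] = [5,8] − [4,8] + [4,5],
  ∂[6,7,8] = [7,8] − [6,8] + [6,7].
The 27×18 boundary matrix has rank 18 and Smith normal form diag(1,1,1,1,1,1,1,1,1,1,1,1,1,1,1,1,1,2).

Reading off H_k = ker ∂_k / im ∂_{k+1}:

  H_0: rank C_0 − rank ∂_1 = 9 − 8 = 1, and the invariant factors of ∂_1 are all 1, so H_0 ≅ Z.

H_0 = Z.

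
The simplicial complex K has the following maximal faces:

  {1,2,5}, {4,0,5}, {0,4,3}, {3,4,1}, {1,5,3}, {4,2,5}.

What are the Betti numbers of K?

Order the vertices as 0 < 1 < 2 < 3 < 4 < 5. Listing each simplex with vertices in this order, K has dimension 2 with simplices:

  0-simplices (6): [0], [1], [2], [3], [4], [5]
  1-simplices (12): [0,3], [0,4], [0,5], [1,2], [1,3], [1,4], [1,5], [2,4], [2,5], [3,4], [3,5], [4,5]
  2-simplices (6): [0,3,4], [0,4,5], [1,2,5], [1,3,4], [1,3,5], [2,4,5]

Hence C_0 ≅ Z^6, C_1 ≅ Z^12, C_2 ≅ Z^6.

The boundary map ∂_1: C_1 → C_0 is given by ∂[p,q] = [q] − [p].
This gives a 6×12 integer matrix of rank 5; reducing to Smith normal form yields diagonal entries (1,1,1,1,1).

Boundary ∂_2: C_2 → C_1 acts by ∂[p,q,r] = [q,r] − [p,r] + [p,q]. For instance
  ∂[0,4,5] = [4,5] − [0,5] + [0,4],
  ∂[2,4,5] = [4,5] − [2,5] + [2,4].
The 12×6 boundary matrix has rank 6 and Smith normal form diag(1,1,1,1,1,1).

Now H_k = ker ∂_k / im ∂_{k+1}, so:

  H_0: rank C_0 − rank ∂_1 = 6 − 5 = 1, and the invariant factors of ∂_1 are all 1, so H_0 ≅ Z.
  H_1: rank ker ∂_1 − rank ∂_2 = (12 − 5) − 6 = 1, and the invariant factors of ∂_2 are all 1, so H_1 ≅ Z.
  H_2: rank ker ∂_2 − rank ∂_3 = (6 − 6) − 0 = 0, and there is no ∂_3, so H_2 ≅ 0.

As a check, the Euler characteristic is 6 − 12 + 6 = 0, which agrees with 1 − 1 + 0 = 0.
(K is a triangulation of the cylinder S^1 x I.)

Hence the Betti numbers are b_0 = 1, b_1 = 1, b_2 = 0.

b_0 = 1, b_1 = 1, b_2 = 0.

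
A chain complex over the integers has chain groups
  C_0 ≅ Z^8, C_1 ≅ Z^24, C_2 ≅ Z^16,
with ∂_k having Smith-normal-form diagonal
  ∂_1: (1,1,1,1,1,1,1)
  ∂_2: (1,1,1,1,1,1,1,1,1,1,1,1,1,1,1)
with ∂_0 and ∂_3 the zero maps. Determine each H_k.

H_0 ≅ Z,  H_1 ≅ Z^2,  H_2 ≅ Z.

H_0: b_0 = 8 − 0 − 7 = 1; torsion from ∂_1 factors > 1: none. So H_0 ≅ Z.
H_1: b_1 = 24 − 7 − 15 = 2; torsion from ∂_2 factors > 1: none. So H_1 ≅ Z^2.
H_2: b_2 = 16 − 15 − 0 = 1; torsion from ∂_3 factors > 1: none. So H_2 ≅ Z.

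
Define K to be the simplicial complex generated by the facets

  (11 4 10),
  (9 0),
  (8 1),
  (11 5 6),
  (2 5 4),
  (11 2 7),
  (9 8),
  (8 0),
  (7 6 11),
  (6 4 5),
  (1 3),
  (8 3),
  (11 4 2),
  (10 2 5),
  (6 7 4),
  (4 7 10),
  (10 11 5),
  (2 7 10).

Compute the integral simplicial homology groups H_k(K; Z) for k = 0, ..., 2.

We work with the vertex ordering 0 < 1 < 2 < 3 < 4 < 5 < 6 < 7 < 8 < 9 < 10 < 11. The simplices of K, each written with vertices in increasing order, are:

  0-simplices (12): [0], [1], [2], [3], [4], [5], [6], [7], [8], [9], [10], [11]
  1-simplices (24): (24 of them)
  2-simplices (12): [2,4,5], [2,4,11], [2,5,10], [2,7,10], [2,7,11], [4,5,6], [4,6,7], [4,7,10], [4,10,11], [5,6,11], [5,10,11], [6,7,11]

giving chain groups C_0 ≅ Z^12, C_1 ≅ Z^24, C_2 ≅ Z^12.

∂_1: C_1 → C_0 maps an edge to its endpoints' difference, ∂[p,q] = q − p.
The resulting 12×24 matrix has rank 10, and its Smith normal form has invariant factors (1,1,1,1,1,1,1,1,1,1).

∂_2: C_2 → C_1 acts by ∂[p,q,r] = [q,r] − [p,r] + [p,q]. For instance
  ∂[2,4,11] = [4,11] − [2,11] + [2,4],
  ∂[5,10,11] = [10,11] − [5,11] + [5,10].
The resulting 24×12 matrix has rank 12, and its Smith normal form has invariant factors (1,1,1,1,1,1,1,1,1,1,1,2).

Computing H_k = (kernel of ∂_k) / (image of ∂_{k+1}):

  H_0: rank C_0 − rank ∂_1 = 12 − 10 = 2, and the invariant factors of ∂_1 are all 1, so H_0 ≅ Z^2.
  H_1: rank ker ∂_1 − rank ∂_2 = (24 − 10) − 12 = 2, and ∂_2 has invariant factor 2 > 1, so H_1 ≅ Z^2 × Z/2.
  H_2: rank ker ∂_2 − rank ∂_3 = (12 − 12) − 0 = 0, and there is no ∂_3, so H_2 ≅ 0.

H_0 = Z^2,  H_1 = Z^2 × Z/2,  H_2 = 0.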